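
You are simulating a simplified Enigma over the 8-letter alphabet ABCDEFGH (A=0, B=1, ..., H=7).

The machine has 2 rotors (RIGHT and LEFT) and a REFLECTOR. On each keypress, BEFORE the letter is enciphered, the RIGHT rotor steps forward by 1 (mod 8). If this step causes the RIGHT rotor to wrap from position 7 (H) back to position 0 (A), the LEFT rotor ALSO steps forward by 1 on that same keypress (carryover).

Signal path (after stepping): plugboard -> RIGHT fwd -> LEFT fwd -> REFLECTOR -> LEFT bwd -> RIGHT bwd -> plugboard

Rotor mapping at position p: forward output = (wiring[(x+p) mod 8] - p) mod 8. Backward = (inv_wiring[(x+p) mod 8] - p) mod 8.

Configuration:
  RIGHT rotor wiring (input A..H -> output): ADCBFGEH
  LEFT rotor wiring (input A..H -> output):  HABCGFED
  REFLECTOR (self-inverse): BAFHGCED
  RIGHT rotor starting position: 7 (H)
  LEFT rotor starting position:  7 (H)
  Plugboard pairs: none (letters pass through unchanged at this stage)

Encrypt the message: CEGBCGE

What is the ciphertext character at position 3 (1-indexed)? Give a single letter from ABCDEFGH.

Char 1 ('C'): step: R->0, L->0 (L advanced); C->plug->C->R->C->L->B->refl->A->L'->B->R'->D->plug->D
Char 2 ('E'): step: R->1, L=0; E->plug->E->R->F->L->F->refl->C->L'->D->R'->F->plug->F
Char 3 ('G'): step: R->2, L=0; G->plug->G->R->G->L->E->refl->G->L'->E->R'->D->plug->D

D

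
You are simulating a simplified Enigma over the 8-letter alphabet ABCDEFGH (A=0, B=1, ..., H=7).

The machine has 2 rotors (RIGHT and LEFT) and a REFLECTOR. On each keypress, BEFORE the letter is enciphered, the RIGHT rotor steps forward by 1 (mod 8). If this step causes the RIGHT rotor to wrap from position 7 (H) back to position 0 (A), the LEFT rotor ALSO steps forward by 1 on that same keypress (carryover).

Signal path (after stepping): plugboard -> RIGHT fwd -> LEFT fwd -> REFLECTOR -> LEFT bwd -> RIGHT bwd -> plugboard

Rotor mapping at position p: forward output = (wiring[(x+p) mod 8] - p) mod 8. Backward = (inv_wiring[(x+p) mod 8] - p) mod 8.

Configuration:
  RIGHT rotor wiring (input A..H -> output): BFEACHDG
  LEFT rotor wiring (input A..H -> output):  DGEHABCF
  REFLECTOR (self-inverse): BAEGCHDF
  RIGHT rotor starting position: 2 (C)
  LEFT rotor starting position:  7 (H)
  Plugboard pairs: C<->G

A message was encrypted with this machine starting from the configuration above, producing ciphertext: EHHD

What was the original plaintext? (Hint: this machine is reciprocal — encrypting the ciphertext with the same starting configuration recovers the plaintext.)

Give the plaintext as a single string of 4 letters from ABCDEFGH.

Char 1 ('E'): step: R->3, L=7; E->plug->E->R->D->L->F->refl->H->L'->C->R'->G->plug->C
Char 2 ('H'): step: R->4, L=7; H->plug->H->R->E->L->A->refl->B->L'->F->R'->E->plug->E
Char 3 ('H'): step: R->5, L=7; H->plug->H->R->F->L->B->refl->A->L'->E->R'->D->plug->D
Char 4 ('D'): step: R->6, L=7; D->plug->D->R->H->L->D->refl->G->L'->A->R'->B->plug->B

Answer: CEDB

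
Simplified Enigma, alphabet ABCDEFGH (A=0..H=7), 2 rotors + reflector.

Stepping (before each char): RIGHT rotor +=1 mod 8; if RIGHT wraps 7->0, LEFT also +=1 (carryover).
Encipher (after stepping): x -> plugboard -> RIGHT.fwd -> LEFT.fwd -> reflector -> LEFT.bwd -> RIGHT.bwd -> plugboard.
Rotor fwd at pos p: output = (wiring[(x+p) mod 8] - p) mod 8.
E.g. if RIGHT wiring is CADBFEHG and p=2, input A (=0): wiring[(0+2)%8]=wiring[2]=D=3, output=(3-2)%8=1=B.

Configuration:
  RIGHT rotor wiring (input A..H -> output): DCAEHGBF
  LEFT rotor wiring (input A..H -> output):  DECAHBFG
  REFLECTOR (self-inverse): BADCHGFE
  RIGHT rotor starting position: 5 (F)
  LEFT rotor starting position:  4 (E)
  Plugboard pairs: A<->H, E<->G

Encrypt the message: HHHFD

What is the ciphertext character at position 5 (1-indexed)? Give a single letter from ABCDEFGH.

Char 1 ('H'): step: R->6, L=4; H->plug->A->R->D->L->C->refl->D->L'->A->R'->H->plug->A
Char 2 ('H'): step: R->7, L=4; H->plug->A->R->G->L->G->refl->F->L'->B->R'->D->plug->D
Char 3 ('H'): step: R->0, L->5 (L advanced); H->plug->A->R->D->L->G->refl->F->L'->F->R'->H->plug->A
Char 4 ('F'): step: R->1, L=5; F->plug->F->R->A->L->E->refl->H->L'->E->R'->G->plug->E
Char 5 ('D'): step: R->2, L=5; D->plug->D->R->E->L->H->refl->E->L'->A->R'->H->plug->A

A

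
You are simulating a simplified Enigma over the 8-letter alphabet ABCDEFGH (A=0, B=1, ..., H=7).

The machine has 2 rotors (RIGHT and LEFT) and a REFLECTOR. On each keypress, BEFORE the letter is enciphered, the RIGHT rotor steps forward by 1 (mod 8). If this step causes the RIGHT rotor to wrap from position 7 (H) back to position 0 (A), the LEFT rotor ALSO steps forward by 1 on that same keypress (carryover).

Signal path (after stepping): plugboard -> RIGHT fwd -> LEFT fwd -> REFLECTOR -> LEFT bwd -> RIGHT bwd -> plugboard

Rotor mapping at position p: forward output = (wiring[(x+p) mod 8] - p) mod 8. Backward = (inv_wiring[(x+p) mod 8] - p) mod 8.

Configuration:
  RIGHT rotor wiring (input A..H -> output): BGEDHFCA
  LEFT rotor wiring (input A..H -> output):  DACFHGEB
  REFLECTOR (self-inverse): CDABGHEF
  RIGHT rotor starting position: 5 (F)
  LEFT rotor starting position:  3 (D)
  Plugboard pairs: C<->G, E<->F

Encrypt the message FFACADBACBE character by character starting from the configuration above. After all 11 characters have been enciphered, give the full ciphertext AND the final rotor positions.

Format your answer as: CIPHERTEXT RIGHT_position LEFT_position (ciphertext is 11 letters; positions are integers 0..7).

Char 1 ('F'): step: R->6, L=3; F->plug->E->R->G->L->F->refl->H->L'->H->R'->H->plug->H
Char 2 ('F'): step: R->7, L=3; F->plug->E->R->E->L->G->refl->E->L'->B->R'->A->plug->A
Char 3 ('A'): step: R->0, L->4 (L advanced); A->plug->A->R->B->L->C->refl->A->L'->C->R'->G->plug->C
Char 4 ('C'): step: R->1, L=4; C->plug->G->R->H->L->B->refl->D->L'->A->R'->H->plug->H
Char 5 ('A'): step: R->2, L=4; A->plug->A->R->C->L->A->refl->C->L'->B->R'->B->plug->B
Char 6 ('D'): step: R->3, L=4; D->plug->D->R->H->L->B->refl->D->L'->A->R'->A->plug->A
Char 7 ('B'): step: R->4, L=4; B->plug->B->R->B->L->C->refl->A->L'->C->R'->F->plug->E
Char 8 ('A'): step: R->5, L=4; A->plug->A->R->A->L->D->refl->B->L'->H->R'->F->plug->E
Char 9 ('C'): step: R->6, L=4; C->plug->G->R->B->L->C->refl->A->L'->C->R'->B->plug->B
Char 10 ('B'): step: R->7, L=4; B->plug->B->R->C->L->A->refl->C->L'->B->R'->A->plug->A
Char 11 ('E'): step: R->0, L->5 (L advanced); E->plug->F->R->F->L->F->refl->H->L'->B->R'->A->plug->A
Final: ciphertext=HACHBAEEBAA, RIGHT=0, LEFT=5

Answer: HACHBAEEBAA 0 5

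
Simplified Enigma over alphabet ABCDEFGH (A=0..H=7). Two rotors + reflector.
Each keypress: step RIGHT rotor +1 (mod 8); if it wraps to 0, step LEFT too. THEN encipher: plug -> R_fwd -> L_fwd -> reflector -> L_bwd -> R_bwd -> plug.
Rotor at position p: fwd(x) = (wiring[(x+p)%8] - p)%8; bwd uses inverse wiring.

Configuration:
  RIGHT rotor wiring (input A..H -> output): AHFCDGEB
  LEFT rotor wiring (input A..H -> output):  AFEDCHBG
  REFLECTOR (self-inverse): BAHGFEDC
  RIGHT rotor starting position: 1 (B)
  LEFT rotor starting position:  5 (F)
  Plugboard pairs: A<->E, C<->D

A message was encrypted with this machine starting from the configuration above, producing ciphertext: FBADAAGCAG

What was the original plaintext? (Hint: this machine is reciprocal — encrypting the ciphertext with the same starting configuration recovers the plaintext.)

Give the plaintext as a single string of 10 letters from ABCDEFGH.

Char 1 ('F'): step: R->2, L=5; F->plug->F->R->H->L->F->refl->E->L'->B->R'->C->plug->D
Char 2 ('B'): step: R->3, L=5; B->plug->B->R->A->L->C->refl->H->L'->F->R'->F->plug->F
Char 3 ('A'): step: R->4, L=5; A->plug->E->R->E->L->A->refl->B->L'->C->R'->B->plug->B
Char 4 ('D'): step: R->5, L=5; D->plug->C->R->E->L->A->refl->B->L'->C->R'->E->plug->A
Char 5 ('A'): step: R->6, L=5; A->plug->E->R->H->L->F->refl->E->L'->B->R'->D->plug->C
Char 6 ('A'): step: R->7, L=5; A->plug->E->R->D->L->D->refl->G->L'->G->R'->D->plug->C
Char 7 ('G'): step: R->0, L->6 (L advanced); G->plug->G->R->E->L->G->refl->D->L'->A->R'->A->plug->E
Char 8 ('C'): step: R->1, L=6; C->plug->D->R->C->L->C->refl->H->L'->D->R'->F->plug->F
Char 9 ('A'): step: R->2, L=6; A->plug->E->R->C->L->C->refl->H->L'->D->R'->A->plug->E
Char 10 ('G'): step: R->3, L=6; G->plug->G->R->E->L->G->refl->D->L'->A->R'->B->plug->B

Answer: DFBACCEFEB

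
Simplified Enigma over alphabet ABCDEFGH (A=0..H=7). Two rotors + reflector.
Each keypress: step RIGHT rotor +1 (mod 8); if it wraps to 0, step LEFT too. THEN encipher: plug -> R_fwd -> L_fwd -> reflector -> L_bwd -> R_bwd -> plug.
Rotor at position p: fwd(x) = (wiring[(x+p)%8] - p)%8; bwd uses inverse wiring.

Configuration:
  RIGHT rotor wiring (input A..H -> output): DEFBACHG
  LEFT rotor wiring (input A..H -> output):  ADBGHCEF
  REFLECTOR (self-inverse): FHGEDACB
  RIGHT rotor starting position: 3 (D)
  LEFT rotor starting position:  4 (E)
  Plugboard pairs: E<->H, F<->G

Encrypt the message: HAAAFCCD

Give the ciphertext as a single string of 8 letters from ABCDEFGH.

Answer: FEHGBEFC

Derivation:
Char 1 ('H'): step: R->4, L=4; H->plug->E->R->H->L->C->refl->G->L'->B->R'->G->plug->F
Char 2 ('A'): step: R->5, L=4; A->plug->A->R->F->L->H->refl->B->L'->D->R'->H->plug->E
Char 3 ('A'): step: R->6, L=4; A->plug->A->R->B->L->G->refl->C->L'->H->R'->E->plug->H
Char 4 ('A'): step: R->7, L=4; A->plug->A->R->H->L->C->refl->G->L'->B->R'->F->plug->G
Char 5 ('F'): step: R->0, L->5 (L advanced); F->plug->G->R->H->L->C->refl->G->L'->E->R'->B->plug->B
Char 6 ('C'): step: R->1, L=5; C->plug->C->R->A->L->F->refl->A->L'->C->R'->H->plug->E
Char 7 ('C'): step: R->2, L=5; C->plug->C->R->G->L->B->refl->H->L'->B->R'->G->plug->F
Char 8 ('D'): step: R->3, L=5; D->plug->D->R->E->L->G->refl->C->L'->H->R'->C->plug->C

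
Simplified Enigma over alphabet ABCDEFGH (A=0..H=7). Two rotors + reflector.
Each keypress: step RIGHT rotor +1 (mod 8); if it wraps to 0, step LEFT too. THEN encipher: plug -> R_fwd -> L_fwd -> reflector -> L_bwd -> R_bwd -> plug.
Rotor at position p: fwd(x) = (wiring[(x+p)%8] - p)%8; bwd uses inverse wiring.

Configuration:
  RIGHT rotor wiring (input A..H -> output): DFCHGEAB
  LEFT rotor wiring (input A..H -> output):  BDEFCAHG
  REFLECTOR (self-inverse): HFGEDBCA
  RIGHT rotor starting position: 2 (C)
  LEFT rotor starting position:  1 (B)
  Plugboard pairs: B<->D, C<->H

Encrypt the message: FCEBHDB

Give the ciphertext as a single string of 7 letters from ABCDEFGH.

Answer: BGFEBCD

Derivation:
Char 1 ('F'): step: R->3, L=1; F->plug->F->R->A->L->C->refl->G->L'->F->R'->D->plug->B
Char 2 ('C'): step: R->4, L=1; C->plug->H->R->D->L->B->refl->F->L'->G->R'->G->plug->G
Char 3 ('E'): step: R->5, L=1; E->plug->E->R->A->L->C->refl->G->L'->F->R'->F->plug->F
Char 4 ('B'): step: R->6, L=1; B->plug->D->R->H->L->A->refl->H->L'->E->R'->E->plug->E
Char 5 ('H'): step: R->7, L=1; H->plug->C->R->G->L->F->refl->B->L'->D->R'->D->plug->B
Char 6 ('D'): step: R->0, L->2 (L advanced); D->plug->B->R->F->L->E->refl->D->L'->B->R'->H->plug->C
Char 7 ('B'): step: R->1, L=2; B->plug->D->R->F->L->E->refl->D->L'->B->R'->B->plug->D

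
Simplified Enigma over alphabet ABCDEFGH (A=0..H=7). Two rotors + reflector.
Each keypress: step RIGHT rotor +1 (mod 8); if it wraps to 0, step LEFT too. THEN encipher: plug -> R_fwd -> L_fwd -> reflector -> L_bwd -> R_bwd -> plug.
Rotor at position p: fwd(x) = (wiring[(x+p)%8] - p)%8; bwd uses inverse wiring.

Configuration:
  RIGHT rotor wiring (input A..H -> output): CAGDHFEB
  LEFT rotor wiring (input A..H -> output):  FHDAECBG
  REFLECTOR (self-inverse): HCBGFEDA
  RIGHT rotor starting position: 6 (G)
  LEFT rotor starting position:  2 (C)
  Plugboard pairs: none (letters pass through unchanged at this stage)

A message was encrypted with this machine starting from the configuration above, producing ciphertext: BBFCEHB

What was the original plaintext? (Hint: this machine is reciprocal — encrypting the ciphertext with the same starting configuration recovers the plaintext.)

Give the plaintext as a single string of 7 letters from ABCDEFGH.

Answer: ECEBAGH

Derivation:
Char 1 ('B'): step: R->7, L=2; B->plug->B->R->D->L->A->refl->H->L'->E->R'->E->plug->E
Char 2 ('B'): step: R->0, L->3 (L advanced); B->plug->B->R->A->L->F->refl->E->L'->G->R'->C->plug->C
Char 3 ('F'): step: R->1, L=3; F->plug->F->R->D->L->G->refl->D->L'->E->R'->E->plug->E
Char 4 ('C'): step: R->2, L=3; C->plug->C->R->F->L->C->refl->B->L'->B->R'->B->plug->B
Char 5 ('E'): step: R->3, L=3; E->plug->E->R->G->L->E->refl->F->L'->A->R'->A->plug->A
Char 6 ('H'): step: R->4, L=3; H->plug->H->R->H->L->A->refl->H->L'->C->R'->G->plug->G
Char 7 ('B'): step: R->5, L=3; B->plug->B->R->H->L->A->refl->H->L'->C->R'->H->plug->H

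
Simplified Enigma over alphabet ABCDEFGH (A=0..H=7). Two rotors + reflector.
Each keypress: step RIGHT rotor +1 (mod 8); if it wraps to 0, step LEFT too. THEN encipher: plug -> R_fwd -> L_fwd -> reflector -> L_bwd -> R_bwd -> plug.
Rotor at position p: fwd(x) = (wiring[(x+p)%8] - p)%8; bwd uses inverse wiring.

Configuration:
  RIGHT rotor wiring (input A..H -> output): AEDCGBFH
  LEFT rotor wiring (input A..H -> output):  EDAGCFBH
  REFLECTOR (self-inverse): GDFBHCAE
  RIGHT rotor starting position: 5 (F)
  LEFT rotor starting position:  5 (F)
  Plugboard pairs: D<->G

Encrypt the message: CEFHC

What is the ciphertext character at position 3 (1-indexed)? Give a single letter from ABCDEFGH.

Char 1 ('C'): step: R->6, L=5; C->plug->C->R->C->L->C->refl->F->L'->H->R'->A->plug->A
Char 2 ('E'): step: R->7, L=5; E->plug->E->R->D->L->H->refl->E->L'->B->R'->B->plug->B
Char 3 ('F'): step: R->0, L->6 (L advanced); F->plug->F->R->B->L->B->refl->D->L'->A->R'->A->plug->A

A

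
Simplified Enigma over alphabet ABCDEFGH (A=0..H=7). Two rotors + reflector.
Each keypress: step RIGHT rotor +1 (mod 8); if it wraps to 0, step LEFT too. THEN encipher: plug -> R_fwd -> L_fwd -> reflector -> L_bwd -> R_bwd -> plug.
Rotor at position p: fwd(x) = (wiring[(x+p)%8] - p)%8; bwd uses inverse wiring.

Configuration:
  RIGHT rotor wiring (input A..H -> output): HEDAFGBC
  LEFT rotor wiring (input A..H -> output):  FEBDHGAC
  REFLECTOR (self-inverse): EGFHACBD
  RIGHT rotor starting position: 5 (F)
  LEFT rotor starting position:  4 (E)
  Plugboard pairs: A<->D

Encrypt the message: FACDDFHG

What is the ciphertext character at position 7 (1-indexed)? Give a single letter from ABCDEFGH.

Char 1 ('F'): step: R->6, L=4; F->plug->F->R->C->L->E->refl->A->L'->F->R'->E->plug->E
Char 2 ('A'): step: R->7, L=4; A->plug->D->R->E->L->B->refl->G->L'->D->R'->A->plug->D
Char 3 ('C'): step: R->0, L->5 (L advanced); C->plug->C->R->D->L->A->refl->E->L'->F->R'->E->plug->E
Char 4 ('D'): step: R->1, L=5; D->plug->A->R->D->L->A->refl->E->L'->F->R'->E->plug->E
Char 5 ('D'): step: R->2, L=5; D->plug->A->R->B->L->D->refl->H->L'->E->R'->D->plug->A
Char 6 ('F'): step: R->3, L=5; F->plug->F->R->E->L->H->refl->D->L'->B->R'->G->plug->G
Char 7 ('H'): step: R->4, L=5; H->plug->H->R->E->L->H->refl->D->L'->B->R'->A->plug->D

D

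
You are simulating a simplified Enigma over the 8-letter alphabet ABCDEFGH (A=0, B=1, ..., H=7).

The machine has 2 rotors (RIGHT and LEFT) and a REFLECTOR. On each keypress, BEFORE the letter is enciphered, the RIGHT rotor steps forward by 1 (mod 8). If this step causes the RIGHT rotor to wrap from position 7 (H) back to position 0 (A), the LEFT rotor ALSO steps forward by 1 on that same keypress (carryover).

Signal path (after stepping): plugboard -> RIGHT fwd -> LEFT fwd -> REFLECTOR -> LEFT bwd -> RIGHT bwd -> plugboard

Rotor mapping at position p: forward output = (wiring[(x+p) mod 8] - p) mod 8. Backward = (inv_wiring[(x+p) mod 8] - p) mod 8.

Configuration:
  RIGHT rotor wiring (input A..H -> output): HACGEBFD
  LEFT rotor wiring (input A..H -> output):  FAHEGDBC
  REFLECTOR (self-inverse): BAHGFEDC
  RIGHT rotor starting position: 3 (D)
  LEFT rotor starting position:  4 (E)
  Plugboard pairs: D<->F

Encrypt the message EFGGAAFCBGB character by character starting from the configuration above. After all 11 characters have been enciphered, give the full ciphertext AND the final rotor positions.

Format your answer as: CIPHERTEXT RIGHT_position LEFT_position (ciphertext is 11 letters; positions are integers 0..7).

Answer: GDHDHFEGGFG 6 5

Derivation:
Char 1 ('E'): step: R->4, L=4; E->plug->E->R->D->L->G->refl->D->L'->G->R'->G->plug->G
Char 2 ('F'): step: R->5, L=4; F->plug->D->R->C->L->F->refl->E->L'->F->R'->F->plug->D
Char 3 ('G'): step: R->6, L=4; G->plug->G->R->G->L->D->refl->G->L'->D->R'->H->plug->H
Char 4 ('G'): step: R->7, L=4; G->plug->G->R->C->L->F->refl->E->L'->F->R'->F->plug->D
Char 5 ('A'): step: R->0, L->5 (L advanced); A->plug->A->R->H->L->B->refl->A->L'->D->R'->H->plug->H
Char 6 ('A'): step: R->1, L=5; A->plug->A->R->H->L->B->refl->A->L'->D->R'->D->plug->F
Char 7 ('F'): step: R->2, L=5; F->plug->D->R->H->L->B->refl->A->L'->D->R'->E->plug->E
Char 8 ('C'): step: R->3, L=5; C->plug->C->R->G->L->H->refl->C->L'->F->R'->G->plug->G
Char 9 ('B'): step: R->4, L=5; B->plug->B->R->F->L->C->refl->H->L'->G->R'->G->plug->G
Char 10 ('G'): step: R->5, L=5; G->plug->G->R->B->L->E->refl->F->L'->C->R'->D->plug->F
Char 11 ('B'): step: R->6, L=5; B->plug->B->R->F->L->C->refl->H->L'->G->R'->G->plug->G
Final: ciphertext=GDHDHFEGGFG, RIGHT=6, LEFT=5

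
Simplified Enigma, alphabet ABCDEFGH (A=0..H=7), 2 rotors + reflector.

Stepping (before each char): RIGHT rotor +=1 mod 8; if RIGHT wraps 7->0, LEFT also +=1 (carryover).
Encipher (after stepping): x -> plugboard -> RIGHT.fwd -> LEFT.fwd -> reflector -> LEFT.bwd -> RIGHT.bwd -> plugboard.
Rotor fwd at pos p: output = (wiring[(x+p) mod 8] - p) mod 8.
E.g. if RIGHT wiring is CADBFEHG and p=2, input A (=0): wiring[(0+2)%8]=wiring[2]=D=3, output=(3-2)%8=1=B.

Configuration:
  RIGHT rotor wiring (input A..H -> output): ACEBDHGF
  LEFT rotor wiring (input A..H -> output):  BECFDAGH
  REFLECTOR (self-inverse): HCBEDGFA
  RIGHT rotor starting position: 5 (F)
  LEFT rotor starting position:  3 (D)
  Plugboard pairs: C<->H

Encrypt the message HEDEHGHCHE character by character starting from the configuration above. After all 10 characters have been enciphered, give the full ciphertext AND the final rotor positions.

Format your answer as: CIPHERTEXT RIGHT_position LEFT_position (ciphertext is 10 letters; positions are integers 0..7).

Answer: GDEGFEAGBC 7 4

Derivation:
Char 1 ('H'): step: R->6, L=3; H->plug->C->R->C->L->F->refl->G->L'->F->R'->G->plug->G
Char 2 ('E'): step: R->7, L=3; E->plug->E->R->C->L->F->refl->G->L'->F->R'->D->plug->D
Char 3 ('D'): step: R->0, L->4 (L advanced); D->plug->D->R->B->L->E->refl->D->L'->D->R'->E->plug->E
Char 4 ('E'): step: R->1, L=4; E->plug->E->R->G->L->G->refl->F->L'->E->R'->G->plug->G
Char 5 ('H'): step: R->2, L=4; H->plug->C->R->B->L->E->refl->D->L'->D->R'->F->plug->F
Char 6 ('G'): step: R->3, L=4; G->plug->G->R->H->L->B->refl->C->L'->C->R'->E->plug->E
Char 7 ('H'): step: R->4, L=4; H->plug->C->R->C->L->C->refl->B->L'->H->R'->A->plug->A
Char 8 ('C'): step: R->5, L=4; C->plug->H->R->G->L->G->refl->F->L'->E->R'->G->plug->G
Char 9 ('H'): step: R->6, L=4; H->plug->C->R->C->L->C->refl->B->L'->H->R'->B->plug->B
Char 10 ('E'): step: R->7, L=4; E->plug->E->R->C->L->C->refl->B->L'->H->R'->H->plug->C
Final: ciphertext=GDEGFEAGBC, RIGHT=7, LEFT=4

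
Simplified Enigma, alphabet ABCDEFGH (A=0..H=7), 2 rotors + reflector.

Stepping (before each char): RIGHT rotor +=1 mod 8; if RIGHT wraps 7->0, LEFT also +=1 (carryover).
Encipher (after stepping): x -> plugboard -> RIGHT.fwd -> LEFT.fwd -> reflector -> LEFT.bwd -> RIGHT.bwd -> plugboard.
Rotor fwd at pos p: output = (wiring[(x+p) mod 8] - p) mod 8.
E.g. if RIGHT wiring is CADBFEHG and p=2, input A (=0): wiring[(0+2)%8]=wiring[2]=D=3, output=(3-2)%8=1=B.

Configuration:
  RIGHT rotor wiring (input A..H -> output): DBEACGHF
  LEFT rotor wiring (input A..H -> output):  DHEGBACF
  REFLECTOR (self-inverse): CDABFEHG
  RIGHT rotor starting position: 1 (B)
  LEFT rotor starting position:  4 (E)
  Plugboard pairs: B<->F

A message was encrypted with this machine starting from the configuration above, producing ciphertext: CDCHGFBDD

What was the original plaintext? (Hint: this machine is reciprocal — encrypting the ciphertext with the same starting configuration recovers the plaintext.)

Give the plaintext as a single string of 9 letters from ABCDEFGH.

Answer: GEBGBCDCA

Derivation:
Char 1 ('C'): step: R->2, L=4; C->plug->C->R->A->L->F->refl->E->L'->B->R'->G->plug->G
Char 2 ('D'): step: R->3, L=4; D->plug->D->R->E->L->H->refl->G->L'->C->R'->E->plug->E
Char 3 ('C'): step: R->4, L=4; C->plug->C->R->D->L->B->refl->D->L'->F->R'->F->plug->B
Char 4 ('H'): step: R->5, L=4; H->plug->H->R->F->L->D->refl->B->L'->D->R'->G->plug->G
Char 5 ('G'): step: R->6, L=4; G->plug->G->R->E->L->H->refl->G->L'->C->R'->F->plug->B
Char 6 ('F'): step: R->7, L=4; F->plug->B->R->E->L->H->refl->G->L'->C->R'->C->plug->C
Char 7 ('B'): step: R->0, L->5 (L advanced); B->plug->F->R->G->L->B->refl->D->L'->A->R'->D->plug->D
Char 8 ('D'): step: R->1, L=5; D->plug->D->R->B->L->F->refl->E->L'->H->R'->C->plug->C
Char 9 ('D'): step: R->2, L=5; D->plug->D->R->E->L->C->refl->A->L'->C->R'->A->plug->A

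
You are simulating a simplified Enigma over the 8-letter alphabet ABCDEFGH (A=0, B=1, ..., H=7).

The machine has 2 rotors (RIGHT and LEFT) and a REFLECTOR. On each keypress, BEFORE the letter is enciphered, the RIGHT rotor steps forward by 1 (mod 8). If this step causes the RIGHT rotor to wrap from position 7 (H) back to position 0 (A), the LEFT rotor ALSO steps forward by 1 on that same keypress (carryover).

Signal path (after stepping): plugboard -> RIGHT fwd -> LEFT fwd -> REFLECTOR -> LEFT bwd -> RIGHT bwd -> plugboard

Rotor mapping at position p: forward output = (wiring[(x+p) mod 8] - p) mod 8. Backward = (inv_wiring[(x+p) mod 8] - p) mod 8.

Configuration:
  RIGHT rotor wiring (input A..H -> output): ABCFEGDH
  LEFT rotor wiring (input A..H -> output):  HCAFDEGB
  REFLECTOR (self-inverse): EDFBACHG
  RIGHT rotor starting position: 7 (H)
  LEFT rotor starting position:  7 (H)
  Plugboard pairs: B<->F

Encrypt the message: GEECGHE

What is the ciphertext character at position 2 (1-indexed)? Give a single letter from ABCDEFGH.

Char 1 ('G'): step: R->0, L->0 (L advanced); G->plug->G->R->D->L->F->refl->C->L'->B->R'->B->plug->F
Char 2 ('E'): step: R->1, L=0; E->plug->E->R->F->L->E->refl->A->L'->C->R'->F->plug->B

B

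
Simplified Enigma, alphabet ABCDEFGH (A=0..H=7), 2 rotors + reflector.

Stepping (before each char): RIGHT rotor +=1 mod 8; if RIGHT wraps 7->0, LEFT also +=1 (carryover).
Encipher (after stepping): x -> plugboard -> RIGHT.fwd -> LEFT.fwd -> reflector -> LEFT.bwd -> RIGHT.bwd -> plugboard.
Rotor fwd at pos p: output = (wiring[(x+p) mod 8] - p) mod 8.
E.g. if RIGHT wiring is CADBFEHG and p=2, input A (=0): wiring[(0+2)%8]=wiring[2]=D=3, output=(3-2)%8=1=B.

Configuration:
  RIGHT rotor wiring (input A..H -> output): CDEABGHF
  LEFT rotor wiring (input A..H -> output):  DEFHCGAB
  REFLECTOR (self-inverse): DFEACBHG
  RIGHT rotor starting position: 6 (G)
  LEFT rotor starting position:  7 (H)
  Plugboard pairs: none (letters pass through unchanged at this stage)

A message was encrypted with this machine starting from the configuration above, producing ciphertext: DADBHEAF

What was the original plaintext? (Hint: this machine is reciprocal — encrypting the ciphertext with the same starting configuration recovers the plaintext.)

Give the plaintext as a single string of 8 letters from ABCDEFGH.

Answer: CGFGDGHB

Derivation:
Char 1 ('D'): step: R->7, L=7; D->plug->D->R->F->L->D->refl->A->L'->E->R'->C->plug->C
Char 2 ('A'): step: R->0, L->0 (L advanced); A->plug->A->R->C->L->F->refl->B->L'->H->R'->G->plug->G
Char 3 ('D'): step: R->1, L=0; D->plug->D->R->A->L->D->refl->A->L'->G->R'->F->plug->F
Char 4 ('B'): step: R->2, L=0; B->plug->B->R->G->L->A->refl->D->L'->A->R'->G->plug->G
Char 5 ('H'): step: R->3, L=0; H->plug->H->R->B->L->E->refl->C->L'->E->R'->D->plug->D
Char 6 ('E'): step: R->4, L=0; E->plug->E->R->G->L->A->refl->D->L'->A->R'->G->plug->G
Char 7 ('A'): step: R->5, L=0; A->plug->A->R->B->L->E->refl->C->L'->E->R'->H->plug->H
Char 8 ('F'): step: R->6, L=0; F->plug->F->R->C->L->F->refl->B->L'->H->R'->B->plug->B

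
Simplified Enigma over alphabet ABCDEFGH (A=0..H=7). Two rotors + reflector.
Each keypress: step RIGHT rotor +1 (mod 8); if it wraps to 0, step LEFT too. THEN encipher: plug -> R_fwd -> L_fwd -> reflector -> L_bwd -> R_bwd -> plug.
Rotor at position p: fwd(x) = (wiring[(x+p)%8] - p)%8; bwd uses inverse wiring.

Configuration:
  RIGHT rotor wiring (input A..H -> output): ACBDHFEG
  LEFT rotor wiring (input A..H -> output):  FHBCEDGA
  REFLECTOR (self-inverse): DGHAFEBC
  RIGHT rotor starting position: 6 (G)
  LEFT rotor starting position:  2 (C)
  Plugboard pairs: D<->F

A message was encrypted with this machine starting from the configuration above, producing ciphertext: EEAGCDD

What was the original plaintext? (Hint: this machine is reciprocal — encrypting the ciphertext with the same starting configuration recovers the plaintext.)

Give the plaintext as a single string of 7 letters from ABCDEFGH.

Answer: ACHDEEG

Derivation:
Char 1 ('E'): step: R->7, L=2; E->plug->E->R->E->L->E->refl->F->L'->H->R'->A->plug->A
Char 2 ('E'): step: R->0, L->3 (L advanced); E->plug->E->R->H->L->G->refl->B->L'->B->R'->C->plug->C
Char 3 ('A'): step: R->1, L=3; A->plug->A->R->B->L->B->refl->G->L'->H->R'->H->plug->H
Char 4 ('G'): step: R->2, L=3; G->plug->G->R->G->L->E->refl->F->L'->E->R'->F->plug->D
Char 5 ('C'): step: R->3, L=3; C->plug->C->R->C->L->A->refl->D->L'->D->R'->E->plug->E
Char 6 ('D'): step: R->4, L=3; D->plug->F->R->G->L->E->refl->F->L'->E->R'->E->plug->E
Char 7 ('D'): step: R->5, L=3; D->plug->F->R->E->L->F->refl->E->L'->G->R'->G->plug->G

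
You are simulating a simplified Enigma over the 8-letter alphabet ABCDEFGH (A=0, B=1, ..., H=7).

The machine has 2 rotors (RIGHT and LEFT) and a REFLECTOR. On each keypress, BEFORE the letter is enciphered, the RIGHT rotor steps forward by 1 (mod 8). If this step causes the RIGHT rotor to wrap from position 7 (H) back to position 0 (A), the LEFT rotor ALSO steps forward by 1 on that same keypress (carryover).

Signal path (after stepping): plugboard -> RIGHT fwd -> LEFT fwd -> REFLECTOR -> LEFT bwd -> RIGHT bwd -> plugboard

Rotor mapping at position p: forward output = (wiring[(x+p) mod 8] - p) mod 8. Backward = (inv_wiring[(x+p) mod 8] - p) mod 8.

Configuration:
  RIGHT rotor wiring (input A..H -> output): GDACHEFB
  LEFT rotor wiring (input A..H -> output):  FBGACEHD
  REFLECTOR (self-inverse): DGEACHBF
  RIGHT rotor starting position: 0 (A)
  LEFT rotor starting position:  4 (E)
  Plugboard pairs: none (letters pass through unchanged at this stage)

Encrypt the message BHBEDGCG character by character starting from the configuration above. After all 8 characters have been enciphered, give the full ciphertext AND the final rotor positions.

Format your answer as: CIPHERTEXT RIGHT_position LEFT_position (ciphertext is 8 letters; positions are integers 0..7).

Answer: DDGCHEFD 0 5

Derivation:
Char 1 ('B'): step: R->1, L=4; B->plug->B->R->H->L->E->refl->C->L'->G->R'->D->plug->D
Char 2 ('H'): step: R->2, L=4; H->plug->H->R->B->L->A->refl->D->L'->C->R'->D->plug->D
Char 3 ('B'): step: R->3, L=4; B->plug->B->R->E->L->B->refl->G->L'->A->R'->G->plug->G
Char 4 ('E'): step: R->4, L=4; E->plug->E->R->C->L->D->refl->A->L'->B->R'->C->plug->C
Char 5 ('D'): step: R->5, L=4; D->plug->D->R->B->L->A->refl->D->L'->C->R'->H->plug->H
Char 6 ('G'): step: R->6, L=4; G->plug->G->R->B->L->A->refl->D->L'->C->R'->E->plug->E
Char 7 ('C'): step: R->7, L=4; C->plug->C->R->E->L->B->refl->G->L'->A->R'->F->plug->F
Char 8 ('G'): step: R->0, L->5 (L advanced); G->plug->G->R->F->L->B->refl->G->L'->C->R'->D->plug->D
Final: ciphertext=DDGCHEFD, RIGHT=0, LEFT=5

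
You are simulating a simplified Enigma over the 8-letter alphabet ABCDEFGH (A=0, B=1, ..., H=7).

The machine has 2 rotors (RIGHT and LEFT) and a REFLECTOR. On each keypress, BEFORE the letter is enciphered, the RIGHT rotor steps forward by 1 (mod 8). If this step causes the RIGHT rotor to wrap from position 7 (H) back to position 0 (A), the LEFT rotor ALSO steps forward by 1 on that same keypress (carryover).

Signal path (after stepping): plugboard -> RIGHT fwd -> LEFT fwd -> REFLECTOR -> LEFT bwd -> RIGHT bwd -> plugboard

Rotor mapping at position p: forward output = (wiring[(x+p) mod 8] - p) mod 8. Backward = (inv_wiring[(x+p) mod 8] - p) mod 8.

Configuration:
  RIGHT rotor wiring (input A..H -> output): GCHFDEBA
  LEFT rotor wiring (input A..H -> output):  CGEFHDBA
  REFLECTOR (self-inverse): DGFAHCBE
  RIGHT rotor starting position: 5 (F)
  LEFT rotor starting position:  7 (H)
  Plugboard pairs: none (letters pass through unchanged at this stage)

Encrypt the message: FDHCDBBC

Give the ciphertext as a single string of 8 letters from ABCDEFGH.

Answer: AFEDGFGG

Derivation:
Char 1 ('F'): step: R->6, L=7; F->plug->F->R->H->L->C->refl->F->L'->D->R'->A->plug->A
Char 2 ('D'): step: R->7, L=7; D->plug->D->R->A->L->B->refl->G->L'->E->R'->F->plug->F
Char 3 ('H'): step: R->0, L->0 (L advanced); H->plug->H->R->A->L->C->refl->F->L'->D->R'->E->plug->E
Char 4 ('C'): step: R->1, L=0; C->plug->C->R->E->L->H->refl->E->L'->C->R'->D->plug->D
Char 5 ('D'): step: R->2, L=0; D->plug->D->R->C->L->E->refl->H->L'->E->R'->G->plug->G
Char 6 ('B'): step: R->3, L=0; B->plug->B->R->A->L->C->refl->F->L'->D->R'->F->plug->F
Char 7 ('B'): step: R->4, L=0; B->plug->B->R->A->L->C->refl->F->L'->D->R'->G->plug->G
Char 8 ('C'): step: R->5, L=0; C->plug->C->R->D->L->F->refl->C->L'->A->R'->G->plug->G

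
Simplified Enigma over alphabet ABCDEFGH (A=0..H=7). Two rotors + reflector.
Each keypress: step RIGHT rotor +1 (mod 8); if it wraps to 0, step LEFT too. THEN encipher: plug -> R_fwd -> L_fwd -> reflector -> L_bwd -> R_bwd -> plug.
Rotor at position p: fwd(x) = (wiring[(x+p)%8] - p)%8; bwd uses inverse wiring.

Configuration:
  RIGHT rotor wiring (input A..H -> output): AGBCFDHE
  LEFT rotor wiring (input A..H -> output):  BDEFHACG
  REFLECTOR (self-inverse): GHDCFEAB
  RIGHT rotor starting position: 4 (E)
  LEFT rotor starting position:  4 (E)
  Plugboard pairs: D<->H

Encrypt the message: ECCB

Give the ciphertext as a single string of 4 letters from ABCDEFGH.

Answer: FBAD

Derivation:
Char 1 ('E'): step: R->5, L=4; E->plug->E->R->B->L->E->refl->F->L'->E->R'->F->plug->F
Char 2 ('C'): step: R->6, L=4; C->plug->C->R->C->L->G->refl->A->L'->G->R'->B->plug->B
Char 3 ('C'): step: R->7, L=4; C->plug->C->R->H->L->B->refl->H->L'->F->R'->A->plug->A
Char 4 ('B'): step: R->0, L->5 (L advanced); B->plug->B->R->G->L->A->refl->G->L'->E->R'->H->plug->D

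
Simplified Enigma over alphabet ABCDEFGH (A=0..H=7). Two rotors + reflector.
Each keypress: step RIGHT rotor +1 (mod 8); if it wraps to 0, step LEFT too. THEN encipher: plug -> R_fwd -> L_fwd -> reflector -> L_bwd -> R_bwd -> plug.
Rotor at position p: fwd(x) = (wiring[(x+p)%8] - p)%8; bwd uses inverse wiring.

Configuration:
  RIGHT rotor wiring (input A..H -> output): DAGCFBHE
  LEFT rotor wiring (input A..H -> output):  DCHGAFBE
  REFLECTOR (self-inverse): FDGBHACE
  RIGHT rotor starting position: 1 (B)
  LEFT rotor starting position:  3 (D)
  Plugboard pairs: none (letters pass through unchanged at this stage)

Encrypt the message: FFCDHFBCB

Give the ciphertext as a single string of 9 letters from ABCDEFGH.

Answer: CDGCDDHFA

Derivation:
Char 1 ('F'): step: R->2, L=3; F->plug->F->R->C->L->C->refl->G->L'->D->R'->C->plug->C
Char 2 ('F'): step: R->3, L=3; F->plug->F->R->A->L->D->refl->B->L'->E->R'->D->plug->D
Char 3 ('C'): step: R->4, L=3; C->plug->C->R->D->L->G->refl->C->L'->C->R'->G->plug->G
Char 4 ('D'): step: R->5, L=3; D->plug->D->R->G->L->H->refl->E->L'->H->R'->C->plug->C
Char 5 ('H'): step: R->6, L=3; H->plug->H->R->D->L->G->refl->C->L'->C->R'->D->plug->D
Char 6 ('F'): step: R->7, L=3; F->plug->F->R->G->L->H->refl->E->L'->H->R'->D->plug->D
Char 7 ('B'): step: R->0, L->4 (L advanced); B->plug->B->R->A->L->E->refl->H->L'->E->R'->H->plug->H
Char 8 ('C'): step: R->1, L=4; C->plug->C->R->B->L->B->refl->D->L'->G->R'->F->plug->F
Char 9 ('B'): step: R->2, L=4; B->plug->B->R->A->L->E->refl->H->L'->E->R'->A->plug->A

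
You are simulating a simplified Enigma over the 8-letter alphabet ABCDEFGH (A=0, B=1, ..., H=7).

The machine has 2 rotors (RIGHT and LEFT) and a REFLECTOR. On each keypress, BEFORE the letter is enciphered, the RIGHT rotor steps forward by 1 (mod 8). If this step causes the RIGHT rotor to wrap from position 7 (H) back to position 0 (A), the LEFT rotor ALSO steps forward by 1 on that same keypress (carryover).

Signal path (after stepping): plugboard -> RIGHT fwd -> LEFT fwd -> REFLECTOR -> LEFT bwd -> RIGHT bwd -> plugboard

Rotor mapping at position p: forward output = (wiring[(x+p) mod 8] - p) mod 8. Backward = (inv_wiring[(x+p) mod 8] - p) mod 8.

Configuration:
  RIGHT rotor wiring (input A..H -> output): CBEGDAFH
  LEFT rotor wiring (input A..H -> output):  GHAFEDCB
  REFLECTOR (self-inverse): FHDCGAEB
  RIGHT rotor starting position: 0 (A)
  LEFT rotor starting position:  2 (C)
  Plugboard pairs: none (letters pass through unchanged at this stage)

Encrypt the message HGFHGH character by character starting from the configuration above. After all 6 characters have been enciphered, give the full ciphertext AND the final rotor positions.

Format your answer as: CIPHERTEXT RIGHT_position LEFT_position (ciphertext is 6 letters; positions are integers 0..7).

Answer: DDECCB 6 2

Derivation:
Char 1 ('H'): step: R->1, L=2; H->plug->H->R->B->L->D->refl->C->L'->C->R'->D->plug->D
Char 2 ('G'): step: R->2, L=2; G->plug->G->R->A->L->G->refl->E->L'->G->R'->D->plug->D
Char 3 ('F'): step: R->3, L=2; F->plug->F->R->H->L->F->refl->A->L'->E->R'->E->plug->E
Char 4 ('H'): step: R->4, L=2; H->plug->H->R->C->L->C->refl->D->L'->B->R'->C->plug->C
Char 5 ('G'): step: R->5, L=2; G->plug->G->R->B->L->D->refl->C->L'->C->R'->C->plug->C
Char 6 ('H'): step: R->6, L=2; H->plug->H->R->C->L->C->refl->D->L'->B->R'->B->plug->B
Final: ciphertext=DDECCB, RIGHT=6, LEFT=2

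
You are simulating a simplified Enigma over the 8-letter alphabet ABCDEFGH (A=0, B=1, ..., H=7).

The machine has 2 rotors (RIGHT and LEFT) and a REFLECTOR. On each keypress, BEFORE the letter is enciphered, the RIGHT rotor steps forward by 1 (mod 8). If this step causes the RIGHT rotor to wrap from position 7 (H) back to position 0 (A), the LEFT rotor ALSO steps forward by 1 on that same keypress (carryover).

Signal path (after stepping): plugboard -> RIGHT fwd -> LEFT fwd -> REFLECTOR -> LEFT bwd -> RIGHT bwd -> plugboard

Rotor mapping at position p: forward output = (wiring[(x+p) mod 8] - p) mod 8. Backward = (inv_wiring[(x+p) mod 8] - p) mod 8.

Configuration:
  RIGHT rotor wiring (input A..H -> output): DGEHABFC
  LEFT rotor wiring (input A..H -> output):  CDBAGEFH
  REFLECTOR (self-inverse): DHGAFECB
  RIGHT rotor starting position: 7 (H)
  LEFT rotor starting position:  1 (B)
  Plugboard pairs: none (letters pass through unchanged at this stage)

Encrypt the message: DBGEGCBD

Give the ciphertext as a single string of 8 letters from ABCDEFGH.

Answer: EGEFEGEG

Derivation:
Char 1 ('D'): step: R->0, L->2 (L advanced); D->plug->D->R->H->L->B->refl->H->L'->A->R'->E->plug->E
Char 2 ('B'): step: R->1, L=2; B->plug->B->R->D->L->C->refl->G->L'->B->R'->G->plug->G
Char 3 ('G'): step: R->2, L=2; G->plug->G->R->B->L->G->refl->C->L'->D->R'->E->plug->E
Char 4 ('E'): step: R->3, L=2; E->plug->E->R->H->L->B->refl->H->L'->A->R'->F->plug->F
Char 5 ('G'): step: R->4, L=2; G->plug->G->R->A->L->H->refl->B->L'->H->R'->E->plug->E
Char 6 ('C'): step: R->5, L=2; C->plug->C->R->F->L->F->refl->E->L'->C->R'->G->plug->G
Char 7 ('B'): step: R->6, L=2; B->plug->B->R->E->L->D->refl->A->L'->G->R'->E->plug->E
Char 8 ('D'): step: R->7, L=2; D->plug->D->R->F->L->F->refl->E->L'->C->R'->G->plug->G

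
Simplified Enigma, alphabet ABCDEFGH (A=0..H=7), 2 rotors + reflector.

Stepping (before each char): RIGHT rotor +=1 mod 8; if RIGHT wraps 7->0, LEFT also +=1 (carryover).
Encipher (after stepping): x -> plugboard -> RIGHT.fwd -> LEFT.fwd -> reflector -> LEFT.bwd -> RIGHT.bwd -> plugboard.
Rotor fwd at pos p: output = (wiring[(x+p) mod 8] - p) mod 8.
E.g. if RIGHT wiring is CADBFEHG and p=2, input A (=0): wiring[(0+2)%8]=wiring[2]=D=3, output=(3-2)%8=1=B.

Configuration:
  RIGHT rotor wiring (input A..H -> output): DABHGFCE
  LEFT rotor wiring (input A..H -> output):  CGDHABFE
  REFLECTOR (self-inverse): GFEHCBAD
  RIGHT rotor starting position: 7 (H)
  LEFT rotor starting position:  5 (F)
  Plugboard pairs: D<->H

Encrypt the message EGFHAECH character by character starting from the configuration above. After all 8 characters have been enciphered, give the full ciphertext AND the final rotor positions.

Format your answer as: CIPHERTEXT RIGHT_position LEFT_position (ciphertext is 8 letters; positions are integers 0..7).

Char 1 ('E'): step: R->0, L->6 (L advanced); E->plug->E->R->G->L->C->refl->E->L'->C->R'->G->plug->G
Char 2 ('G'): step: R->1, L=6; G->plug->G->R->D->L->A->refl->G->L'->B->R'->F->plug->F
Char 3 ('F'): step: R->2, L=6; F->plug->F->R->C->L->E->refl->C->L'->G->R'->H->plug->D
Char 4 ('H'): step: R->3, L=6; H->plug->D->R->H->L->D->refl->H->L'->A->R'->F->plug->F
Char 5 ('A'): step: R->4, L=6; A->plug->A->R->C->L->E->refl->C->L'->G->R'->C->plug->C
Char 6 ('E'): step: R->5, L=6; E->plug->E->R->D->L->A->refl->G->L'->B->R'->H->plug->D
Char 7 ('C'): step: R->6, L=6; C->plug->C->R->F->L->B->refl->F->L'->E->R'->A->plug->A
Char 8 ('H'): step: R->7, L=6; H->plug->D->R->C->L->E->refl->C->L'->G->R'->G->plug->G
Final: ciphertext=GFDFCDAG, RIGHT=7, LEFT=6

Answer: GFDFCDAG 7 6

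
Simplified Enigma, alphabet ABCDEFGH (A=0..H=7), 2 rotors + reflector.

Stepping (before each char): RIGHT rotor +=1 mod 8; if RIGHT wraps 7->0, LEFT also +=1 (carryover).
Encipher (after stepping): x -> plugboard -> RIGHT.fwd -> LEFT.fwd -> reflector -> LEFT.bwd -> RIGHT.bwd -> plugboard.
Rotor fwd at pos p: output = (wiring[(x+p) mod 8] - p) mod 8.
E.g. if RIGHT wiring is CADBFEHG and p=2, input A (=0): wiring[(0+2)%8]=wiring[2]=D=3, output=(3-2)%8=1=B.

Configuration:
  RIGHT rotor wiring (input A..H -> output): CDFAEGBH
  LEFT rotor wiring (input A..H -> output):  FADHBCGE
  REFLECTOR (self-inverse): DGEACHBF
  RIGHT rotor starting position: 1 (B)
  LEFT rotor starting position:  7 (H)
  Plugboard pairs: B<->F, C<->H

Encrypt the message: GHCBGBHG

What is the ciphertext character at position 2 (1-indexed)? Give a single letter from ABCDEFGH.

Char 1 ('G'): step: R->2, L=7; G->plug->G->R->A->L->F->refl->H->L'->H->R'->E->plug->E
Char 2 ('H'): step: R->3, L=7; H->plug->C->R->D->L->E->refl->C->L'->F->R'->A->plug->A

A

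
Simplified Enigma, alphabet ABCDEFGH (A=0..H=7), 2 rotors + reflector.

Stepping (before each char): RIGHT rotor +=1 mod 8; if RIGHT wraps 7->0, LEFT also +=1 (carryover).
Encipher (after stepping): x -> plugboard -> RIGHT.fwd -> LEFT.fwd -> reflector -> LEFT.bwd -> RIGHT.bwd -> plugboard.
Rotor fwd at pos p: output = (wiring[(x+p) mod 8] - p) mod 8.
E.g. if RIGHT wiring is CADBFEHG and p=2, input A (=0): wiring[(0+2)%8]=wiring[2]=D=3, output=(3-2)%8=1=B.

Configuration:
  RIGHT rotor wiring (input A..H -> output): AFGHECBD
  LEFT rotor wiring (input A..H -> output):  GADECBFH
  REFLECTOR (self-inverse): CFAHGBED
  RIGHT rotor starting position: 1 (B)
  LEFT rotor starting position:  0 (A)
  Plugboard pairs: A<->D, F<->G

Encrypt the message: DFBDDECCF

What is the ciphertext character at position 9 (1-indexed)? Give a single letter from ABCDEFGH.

Char 1 ('D'): step: R->2, L=0; D->plug->A->R->E->L->C->refl->A->L'->B->R'->F->plug->G
Char 2 ('F'): step: R->3, L=0; F->plug->G->R->C->L->D->refl->H->L'->H->R'->C->plug->C
Char 3 ('B'): step: R->4, L=0; B->plug->B->R->G->L->F->refl->B->L'->F->R'->C->plug->C
Char 4 ('D'): step: R->5, L=0; D->plug->A->R->F->L->B->refl->F->L'->G->R'->C->plug->C
Char 5 ('D'): step: R->6, L=0; D->plug->A->R->D->L->E->refl->G->L'->A->R'->E->plug->E
Char 6 ('E'): step: R->7, L=0; E->plug->E->R->A->L->G->refl->E->L'->D->R'->G->plug->F
Char 7 ('C'): step: R->0, L->1 (L advanced); C->plug->C->R->G->L->G->refl->E->L'->F->R'->B->plug->B
Char 8 ('C'): step: R->1, L=1; C->plug->C->R->G->L->G->refl->E->L'->F->R'->B->plug->B
Char 9 ('F'): step: R->2, L=1; F->plug->G->R->G->L->G->refl->E->L'->F->R'->B->plug->B

B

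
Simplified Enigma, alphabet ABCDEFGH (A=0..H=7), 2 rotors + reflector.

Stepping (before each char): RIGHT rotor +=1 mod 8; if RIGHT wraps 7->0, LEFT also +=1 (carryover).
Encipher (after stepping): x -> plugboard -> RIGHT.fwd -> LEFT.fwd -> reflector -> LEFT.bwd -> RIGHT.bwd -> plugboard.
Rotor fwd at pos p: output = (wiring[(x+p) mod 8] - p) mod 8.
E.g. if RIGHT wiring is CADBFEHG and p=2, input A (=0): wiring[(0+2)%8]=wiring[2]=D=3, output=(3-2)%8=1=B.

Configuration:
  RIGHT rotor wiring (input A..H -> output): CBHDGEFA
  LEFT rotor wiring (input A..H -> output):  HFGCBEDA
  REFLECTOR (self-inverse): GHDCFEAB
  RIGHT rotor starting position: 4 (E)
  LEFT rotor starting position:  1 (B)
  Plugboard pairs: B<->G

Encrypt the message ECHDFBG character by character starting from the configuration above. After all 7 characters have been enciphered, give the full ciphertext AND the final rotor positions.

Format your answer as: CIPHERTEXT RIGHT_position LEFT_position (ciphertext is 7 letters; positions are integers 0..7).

Answer: DFCCCFF 3 2

Derivation:
Char 1 ('E'): step: R->5, L=1; E->plug->E->R->E->L->D->refl->C->L'->F->R'->D->plug->D
Char 2 ('C'): step: R->6, L=1; C->plug->C->R->E->L->D->refl->C->L'->F->R'->F->plug->F
Char 3 ('H'): step: R->7, L=1; H->plug->H->R->G->L->H->refl->B->L'->C->R'->C->plug->C
Char 4 ('D'): step: R->0, L->2 (L advanced); D->plug->D->R->D->L->C->refl->D->L'->H->R'->C->plug->C
Char 5 ('F'): step: R->1, L=2; F->plug->F->R->E->L->B->refl->H->L'->C->R'->C->plug->C
Char 6 ('B'): step: R->2, L=2; B->plug->G->R->A->L->E->refl->F->L'->G->R'->F->plug->F
Char 7 ('G'): step: R->3, L=2; G->plug->B->R->D->L->C->refl->D->L'->H->R'->F->plug->F
Final: ciphertext=DFCCCFF, RIGHT=3, LEFT=2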